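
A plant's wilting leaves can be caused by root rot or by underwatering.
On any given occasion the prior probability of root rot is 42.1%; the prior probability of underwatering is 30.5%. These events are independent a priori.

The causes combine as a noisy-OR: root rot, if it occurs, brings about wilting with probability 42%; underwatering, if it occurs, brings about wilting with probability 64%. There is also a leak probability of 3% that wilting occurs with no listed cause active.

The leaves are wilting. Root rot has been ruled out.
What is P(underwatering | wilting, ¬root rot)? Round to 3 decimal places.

Under noisy-OR, P(wilting | causes) = 1 − (1−0.03)·∏(1−qᵢ) over the active causes.
Numerator (weight on configurations with underwatering): 0.6508*0.305 = 0.198494
Denominator P(wilting | ¬root rot): 0.03*0.695 + 0.6508*0.305 = 0.219344
P(underwatering | wilting, ¬root rot) = 0.198494/0.219344 ≈ 0.905

P(underwatering | wilting, ¬root rot) ≈ 0.905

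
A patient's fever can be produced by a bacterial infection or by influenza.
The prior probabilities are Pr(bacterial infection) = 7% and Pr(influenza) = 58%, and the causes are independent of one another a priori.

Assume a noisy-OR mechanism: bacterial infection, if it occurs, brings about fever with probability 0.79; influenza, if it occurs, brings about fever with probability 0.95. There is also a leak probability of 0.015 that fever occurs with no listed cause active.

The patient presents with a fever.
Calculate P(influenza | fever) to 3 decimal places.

P(influenza | fever) ≈ 0.950

Under noisy-OR, P(fever | causes) = 1 − (1−0.015)·∏(1−qᵢ) over the active causes.
Numerator (weight on configurations with influenza): 0.512835 + 0.040180 = 0.553015
The normalizing constant is 0.015·0.93·0.42 + 0.95075·0.93·0.58 + 0.79315·0.07·0.42 + 0.989657·0.07·0.58 = 0.582193
P(influenza | fever) = 0.553015/0.582193 ≈ 0.950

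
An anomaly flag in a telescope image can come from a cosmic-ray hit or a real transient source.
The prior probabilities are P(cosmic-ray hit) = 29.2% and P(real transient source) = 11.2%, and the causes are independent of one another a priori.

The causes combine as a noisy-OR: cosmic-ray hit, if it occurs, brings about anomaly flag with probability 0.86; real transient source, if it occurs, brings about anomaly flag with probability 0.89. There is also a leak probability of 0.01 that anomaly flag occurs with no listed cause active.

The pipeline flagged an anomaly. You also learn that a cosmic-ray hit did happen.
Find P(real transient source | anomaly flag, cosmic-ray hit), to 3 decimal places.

P(real transient source | anomaly flag, cosmic-ray hit) ≈ 0.126

Under noisy-OR, P(anomaly flag | causes) = 1 − (1−0.01)·∏(1−qᵢ) over the active causes.
For the numerator, keep only real transient source=true terms: 0.984754·0.112 = 0.110292
The normalizing constant is 0.8614·0.888 + 0.984754·0.112 = 0.875215
P(real transient source | anomaly flag, cosmic-ray hit) = 0.110292/0.875215 ≈ 0.126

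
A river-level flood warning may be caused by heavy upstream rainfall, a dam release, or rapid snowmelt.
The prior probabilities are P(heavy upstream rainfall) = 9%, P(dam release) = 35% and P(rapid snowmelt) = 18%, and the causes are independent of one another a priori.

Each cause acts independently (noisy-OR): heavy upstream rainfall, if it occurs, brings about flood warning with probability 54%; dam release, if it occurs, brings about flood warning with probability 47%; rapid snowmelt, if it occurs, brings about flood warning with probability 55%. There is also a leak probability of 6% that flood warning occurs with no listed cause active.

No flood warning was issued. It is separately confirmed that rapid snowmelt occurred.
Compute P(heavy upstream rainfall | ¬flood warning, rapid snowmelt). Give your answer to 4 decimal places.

Under noisy-OR, P(flood warning | causes) = 1 − (1−0.06)·∏(1−qᵢ) over the active causes.
Numerator (weight on configurations with heavy upstream rainfall): 0.011383 + 0.003249 = 0.014632
Denominator P(¬flood warning | rapid snowmelt): 0.423×0.91×0.65 + 0.22419×0.91×0.35 + 0.19458×0.09×0.65 + 0.103127×0.09×0.35 = 0.336241
Posterior = 0.014632 / 0.336241 ≈ 0.0435

P(heavy upstream rainfall | ¬flood warning, rapid snowmelt) ≈ 0.0435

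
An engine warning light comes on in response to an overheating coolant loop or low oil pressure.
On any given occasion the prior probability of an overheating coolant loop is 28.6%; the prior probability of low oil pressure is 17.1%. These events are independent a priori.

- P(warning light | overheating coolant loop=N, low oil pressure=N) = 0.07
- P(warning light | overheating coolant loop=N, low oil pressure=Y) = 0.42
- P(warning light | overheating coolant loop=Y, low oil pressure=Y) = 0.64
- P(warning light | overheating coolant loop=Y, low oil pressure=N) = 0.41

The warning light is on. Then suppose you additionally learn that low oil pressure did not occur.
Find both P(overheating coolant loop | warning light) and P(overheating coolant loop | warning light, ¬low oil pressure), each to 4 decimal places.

P(overheating coolant loop | warning light) ≈ 0.5809; P(overheating coolant loop | warning light, ¬low oil pressure) ≈ 0.7011

P(warning light) = 0.07*0.714*0.829 + 0.42*0.714*0.171 + 0.41*0.286*0.829 + 0.64*0.286*0.171 = 0.041433 + 0.051279 + 0.097209 + 0.031300 = 0.221221
Of this, 0.128509 comes from 0.097209 + 0.031300 (the overheating coolant loop=true cases).
Hence the posterior is 0.128509/0.221221 ≈ 0.5809.

Now also conditioning on low oil pressure≠true:
Sum P(warning light|·) weighted by the priors over both values of overheating coolant loop:
  P(warning light | ¬low oil pressure) = 0.07·0.714 + 0.41·0.286
        = 0.049980 + 0.117260 = 0.167240
The terms with overheating coolant loop present sum to 0.117260, so
  P(overheating coolant loop | warning light, ¬low oil pressure) = 0.117260 / 0.167240 ≈ 0.7011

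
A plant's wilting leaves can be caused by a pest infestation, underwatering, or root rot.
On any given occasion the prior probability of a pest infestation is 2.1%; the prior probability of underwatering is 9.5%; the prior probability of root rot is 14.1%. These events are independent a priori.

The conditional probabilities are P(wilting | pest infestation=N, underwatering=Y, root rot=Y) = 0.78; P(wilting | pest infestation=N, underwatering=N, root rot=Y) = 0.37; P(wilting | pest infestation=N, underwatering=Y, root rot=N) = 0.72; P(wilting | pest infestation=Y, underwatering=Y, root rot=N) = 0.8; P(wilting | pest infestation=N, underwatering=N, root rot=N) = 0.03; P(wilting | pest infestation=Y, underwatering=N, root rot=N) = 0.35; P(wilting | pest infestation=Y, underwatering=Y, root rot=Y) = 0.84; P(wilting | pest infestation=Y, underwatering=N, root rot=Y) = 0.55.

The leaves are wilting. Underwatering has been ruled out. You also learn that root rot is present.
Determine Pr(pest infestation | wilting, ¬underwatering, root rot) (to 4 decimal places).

Pr(pest infestation | wilting, ¬underwatering, root rot) ≈ 0.0309

P(wilting | ¬underwatering, root rot) = 0.37×0.979 + 0.55×0.021 = 0.362230 + 0.011550 = 0.373780
Restricting to configurations with pest infestation present: 0.55×0.021 = 0.011550.
P(pest infestation | wilting, ¬underwatering, root rot) = 0.011550 / 0.373780 ≈ 0.0309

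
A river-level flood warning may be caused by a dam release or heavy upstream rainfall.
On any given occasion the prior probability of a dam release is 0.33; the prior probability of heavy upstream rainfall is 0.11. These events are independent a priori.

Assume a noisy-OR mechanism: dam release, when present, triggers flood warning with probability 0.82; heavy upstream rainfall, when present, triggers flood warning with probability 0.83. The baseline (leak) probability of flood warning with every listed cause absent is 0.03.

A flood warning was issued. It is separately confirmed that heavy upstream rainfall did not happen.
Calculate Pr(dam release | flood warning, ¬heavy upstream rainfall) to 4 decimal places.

Pr(dam release | flood warning, ¬heavy upstream rainfall) ≈ 0.9313

Under noisy-OR, P(flood warning | causes) = 1 − (1−0.03)·∏(1−qᵢ) over the active causes.
P(flood warning | ¬heavy upstream rainfall) = 0.03*0.67 + 0.8254*0.33 = 0.020100 + 0.272382 = 0.292482
Of this, 0.272382 comes from 0.8254*0.33 (the dam release=true cases).
Hence the posterior is 0.272382/0.292482 ≈ 0.9313.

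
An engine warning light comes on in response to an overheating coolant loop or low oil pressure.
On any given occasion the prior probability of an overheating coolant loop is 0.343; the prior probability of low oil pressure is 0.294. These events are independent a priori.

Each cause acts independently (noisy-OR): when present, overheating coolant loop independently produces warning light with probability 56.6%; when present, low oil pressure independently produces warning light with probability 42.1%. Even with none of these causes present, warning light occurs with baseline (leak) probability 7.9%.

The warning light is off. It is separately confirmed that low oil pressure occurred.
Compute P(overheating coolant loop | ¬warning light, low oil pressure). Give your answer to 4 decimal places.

P(overheating coolant loop | ¬warning light, low oil pressure) ≈ 0.1847

Under noisy-OR, P(warning light | causes) = 1 − (1−0.079)·∏(1−qᵢ) over the active causes.
P(¬warning light | low oil pressure) = 0.533259×0.657 + 0.231434×0.343 = 0.350351 + 0.079382 = 0.429733
Restricting to configurations with overheating coolant loop present: 0.231434×0.343 = 0.079382.
P(overheating coolant loop | ¬warning light, low oil pressure) = 0.079382 / 0.429733 ≈ 0.1847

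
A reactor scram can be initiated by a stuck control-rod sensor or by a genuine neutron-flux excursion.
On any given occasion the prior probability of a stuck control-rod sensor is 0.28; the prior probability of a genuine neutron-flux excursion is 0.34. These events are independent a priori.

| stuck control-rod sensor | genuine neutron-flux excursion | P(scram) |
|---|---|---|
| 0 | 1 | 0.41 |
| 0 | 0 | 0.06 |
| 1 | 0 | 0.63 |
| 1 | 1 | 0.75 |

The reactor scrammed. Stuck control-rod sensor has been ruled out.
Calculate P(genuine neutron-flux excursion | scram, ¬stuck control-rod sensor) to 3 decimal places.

P(genuine neutron-flux excursion | scram, ¬stuck control-rod sensor) ≈ 0.779

Enumerate both values of genuine neutron-flux excursion and weight by the priors:
  P(scram | ¬stuck control-rod sensor) = 0.06×0.66 + 0.41×0.34
        = 0.039600 + 0.139400 = 0.179000
The terms with genuine neutron-flux excursion present sum to 0.139400, so
  P(genuine neutron-flux excursion | scram, ¬stuck control-rod sensor) = 0.139400 / 0.179000 ≈ 0.779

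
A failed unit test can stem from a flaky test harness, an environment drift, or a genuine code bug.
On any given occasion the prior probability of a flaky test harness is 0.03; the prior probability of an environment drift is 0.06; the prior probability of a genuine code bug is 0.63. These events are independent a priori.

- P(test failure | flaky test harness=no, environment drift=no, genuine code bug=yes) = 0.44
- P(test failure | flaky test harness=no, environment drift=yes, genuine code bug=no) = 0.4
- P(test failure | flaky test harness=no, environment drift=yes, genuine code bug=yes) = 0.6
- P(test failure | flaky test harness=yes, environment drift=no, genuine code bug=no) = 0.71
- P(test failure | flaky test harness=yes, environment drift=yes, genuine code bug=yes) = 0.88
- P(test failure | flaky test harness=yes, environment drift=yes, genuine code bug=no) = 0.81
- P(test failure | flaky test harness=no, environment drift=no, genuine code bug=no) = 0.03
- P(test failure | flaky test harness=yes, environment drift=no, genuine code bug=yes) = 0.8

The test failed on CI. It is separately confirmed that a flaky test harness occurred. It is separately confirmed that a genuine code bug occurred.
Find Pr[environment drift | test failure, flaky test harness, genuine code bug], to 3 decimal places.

By total probability over both values of environment drift:
  P(test failure | flaky test harness, genuine code bug) = 0.8×0.94 + 0.88×0.06
        = 0.752000 + 0.052800 = 0.804800
Configurations with environment drift contribute 0.052800, so
  P(environment drift | test failure, flaky test harness, genuine code bug) = 0.052800 / 0.804800 ≈ 0.066

Pr[environment drift | test failure, flaky test harness, genuine code bug] ≈ 0.066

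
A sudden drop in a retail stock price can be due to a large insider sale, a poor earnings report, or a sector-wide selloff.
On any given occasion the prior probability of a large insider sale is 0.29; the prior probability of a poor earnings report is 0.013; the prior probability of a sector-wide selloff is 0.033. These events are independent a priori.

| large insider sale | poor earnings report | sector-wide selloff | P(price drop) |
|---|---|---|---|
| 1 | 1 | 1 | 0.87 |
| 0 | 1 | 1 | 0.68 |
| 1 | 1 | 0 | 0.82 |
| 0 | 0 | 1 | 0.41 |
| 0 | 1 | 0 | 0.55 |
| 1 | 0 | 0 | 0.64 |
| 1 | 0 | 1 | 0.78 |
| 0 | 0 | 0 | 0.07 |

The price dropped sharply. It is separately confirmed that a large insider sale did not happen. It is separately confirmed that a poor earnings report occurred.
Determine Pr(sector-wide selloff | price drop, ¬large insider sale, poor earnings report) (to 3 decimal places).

Sum P(price drop|·) weighted by the priors over both values of sector-wide selloff:
  P(price drop | ¬large insider sale, poor earnings report) = 0.55×0.967 + 0.68×0.033
        = 0.531850 + 0.022440 = 0.554290
The terms with sector-wide selloff present sum to 0.022440, so
  P(sector-wide selloff | price drop, ¬large insider sale, poor earnings report) = 0.022440 / 0.554290 ≈ 0.040

Pr(sector-wide selloff | price drop, ¬large insider sale, poor earnings report) ≈ 0.040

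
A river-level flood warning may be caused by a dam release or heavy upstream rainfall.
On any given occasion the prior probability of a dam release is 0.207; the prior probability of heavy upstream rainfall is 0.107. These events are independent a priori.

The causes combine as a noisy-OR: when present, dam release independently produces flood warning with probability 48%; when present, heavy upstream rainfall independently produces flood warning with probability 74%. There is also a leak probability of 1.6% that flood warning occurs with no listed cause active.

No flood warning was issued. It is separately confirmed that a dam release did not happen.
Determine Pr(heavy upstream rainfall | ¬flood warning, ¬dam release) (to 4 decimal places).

Pr(heavy upstream rainfall | ¬flood warning, ¬dam release) ≈ 0.0302

Under noisy-OR, P(flood warning | causes) = 1 − (1−0.016)·∏(1−qᵢ) over the active causes.
Weight on heavy upstream rainfall=true, given the evidence: 0.25584×0.107 = 0.027375
Denominator P(¬flood warning | ¬dam release): 0.984×0.893 + 0.25584×0.107 = 0.906087
Posterior = 0.027375 / 0.906087 ≈ 0.0302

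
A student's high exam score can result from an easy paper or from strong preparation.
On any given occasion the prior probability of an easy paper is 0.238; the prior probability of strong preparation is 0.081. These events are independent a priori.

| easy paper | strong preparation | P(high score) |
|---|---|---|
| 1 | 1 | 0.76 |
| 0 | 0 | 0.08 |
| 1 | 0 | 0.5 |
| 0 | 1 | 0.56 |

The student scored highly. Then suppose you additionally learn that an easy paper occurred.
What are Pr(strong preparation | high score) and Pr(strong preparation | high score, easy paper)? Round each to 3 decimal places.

Pr(strong preparation | high score) ≈ 0.229; Pr(strong preparation | high score, easy paper) ≈ 0.118

Enumerate the 4 (easy paper, strong preparation) configurations and weight by the priors:
  P(high score) = 0.08×0.762×0.919 + 0.56×0.762×0.081 + 0.5×0.238×0.919 + 0.76×0.238×0.081
        = 0.056022 + 0.034564 + 0.109361 + 0.014651 = 0.214598
Keeping only the strong preparation-present terms gives 0.049215, so
  P(strong preparation | high score) = 0.049215 / 0.214598 ≈ 0.229

Now also conditioning on easy paper=true:
P(high score | easy paper) = 0.5×0.919 + 0.76×0.081 = 0.459500 + 0.061560 = 0.521060
Restricting to configurations with strong preparation present: 0.76×0.081 = 0.061560.
P(strong preparation | high score, easy paper) = 0.061560 / 0.521060 ≈ 0.118
— easy paper explains away the evidence for strong preparation.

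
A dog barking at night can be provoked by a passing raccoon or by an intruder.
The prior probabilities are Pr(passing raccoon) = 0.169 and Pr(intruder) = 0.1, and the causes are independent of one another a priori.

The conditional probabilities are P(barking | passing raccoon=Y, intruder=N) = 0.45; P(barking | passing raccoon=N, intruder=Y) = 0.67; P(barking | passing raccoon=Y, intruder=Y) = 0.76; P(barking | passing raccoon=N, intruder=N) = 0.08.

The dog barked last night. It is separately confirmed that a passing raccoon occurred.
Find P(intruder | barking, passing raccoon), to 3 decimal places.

Sum P(barking|·) weighted by the priors over both values of intruder:
  P(barking | passing raccoon) = 0.45*0.9 + 0.76*0.1
        = 0.405000 + 0.076000 = 0.481000
Configurations with intruder contribute 0.076000, so
  P(intruder | barking, passing raccoon) = 0.076000 / 0.481000 ≈ 0.158

P(intruder | barking, passing raccoon) ≈ 0.158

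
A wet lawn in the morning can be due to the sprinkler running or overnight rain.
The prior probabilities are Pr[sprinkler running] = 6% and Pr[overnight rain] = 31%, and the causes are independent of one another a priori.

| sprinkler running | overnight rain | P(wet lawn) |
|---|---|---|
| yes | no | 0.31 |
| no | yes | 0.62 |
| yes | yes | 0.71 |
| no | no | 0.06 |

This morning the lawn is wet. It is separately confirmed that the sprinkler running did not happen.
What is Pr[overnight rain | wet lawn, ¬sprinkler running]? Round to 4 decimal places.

Pr[overnight rain | wet lawn, ¬sprinkler running] ≈ 0.8228

Numerator (weight on configurations with overnight rain): 0.62·0.31 = 0.192200
Denominator P(wet lawn | ¬sprinkler running): 0.06·0.69 + 0.62·0.31 = 0.233600
Posterior = 0.192200 / 0.233600 ≈ 0.8228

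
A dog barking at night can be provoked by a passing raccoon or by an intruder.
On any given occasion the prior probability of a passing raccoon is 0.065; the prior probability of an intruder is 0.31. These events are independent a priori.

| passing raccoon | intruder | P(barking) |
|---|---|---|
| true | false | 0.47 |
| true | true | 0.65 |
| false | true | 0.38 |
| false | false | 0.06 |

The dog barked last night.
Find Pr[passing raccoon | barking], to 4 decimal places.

Sum P(barking|·) weighted by the priors over the 4 (passing raccoon, intruder) configurations:
  P(barking) = 0.06×0.935×0.69 + 0.38×0.935×0.31 + 0.47×0.065×0.69 + 0.65×0.065×0.31
        = 0.038709 + 0.110143 + 0.021079 + 0.013098 = 0.183029
Keeping only the passing raccoon-present terms gives 0.034177, so
  P(passing raccoon | barking) = 0.034177 / 0.183029 ≈ 0.1867

Pr[passing raccoon | barking] ≈ 0.1867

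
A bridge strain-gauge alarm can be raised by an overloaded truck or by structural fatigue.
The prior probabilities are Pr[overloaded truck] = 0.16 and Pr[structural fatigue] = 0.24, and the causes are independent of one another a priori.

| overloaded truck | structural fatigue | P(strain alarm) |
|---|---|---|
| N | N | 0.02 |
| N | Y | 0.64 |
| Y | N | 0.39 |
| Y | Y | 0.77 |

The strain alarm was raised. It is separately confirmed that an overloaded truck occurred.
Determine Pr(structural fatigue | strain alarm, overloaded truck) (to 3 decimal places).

P(strain alarm | overloaded truck) = 0.39×0.76 + 0.77×0.24 = 0.296400 + 0.184800 = 0.481200
The structural fatigue-present share is 0.77×0.24 = 0.184800.
So P(structural fatigue | strain alarm, overloaded truck) = 0.184800/0.481200 ≈ 0.384.

Pr(structural fatigue | strain alarm, overloaded truck) ≈ 0.384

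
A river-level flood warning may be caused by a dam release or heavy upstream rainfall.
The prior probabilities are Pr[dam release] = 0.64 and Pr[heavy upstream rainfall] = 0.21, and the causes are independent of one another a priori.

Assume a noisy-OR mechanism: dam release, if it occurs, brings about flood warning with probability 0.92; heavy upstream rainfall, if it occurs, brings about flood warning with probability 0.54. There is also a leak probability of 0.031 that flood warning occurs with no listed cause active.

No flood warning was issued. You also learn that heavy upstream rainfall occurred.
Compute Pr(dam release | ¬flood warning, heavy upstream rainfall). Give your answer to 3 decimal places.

Pr(dam release | ¬flood warning, heavy upstream rainfall) ≈ 0.125

Under noisy-OR, P(flood warning | causes) = 1 − (1−0.031)·∏(1−qᵢ) over the active causes.
Enumerate both values of dam release and weight by the priors:
  P(¬flood warning | heavy upstream rainfall) = 0.44574·0.36 + 0.035659·0.64
        = 0.160466 + 0.022822 = 0.183288
The terms with dam release present sum to 0.022822, so
  P(dam release | ¬flood warning, heavy upstream rainfall) = 0.022822 / 0.183288 ≈ 0.125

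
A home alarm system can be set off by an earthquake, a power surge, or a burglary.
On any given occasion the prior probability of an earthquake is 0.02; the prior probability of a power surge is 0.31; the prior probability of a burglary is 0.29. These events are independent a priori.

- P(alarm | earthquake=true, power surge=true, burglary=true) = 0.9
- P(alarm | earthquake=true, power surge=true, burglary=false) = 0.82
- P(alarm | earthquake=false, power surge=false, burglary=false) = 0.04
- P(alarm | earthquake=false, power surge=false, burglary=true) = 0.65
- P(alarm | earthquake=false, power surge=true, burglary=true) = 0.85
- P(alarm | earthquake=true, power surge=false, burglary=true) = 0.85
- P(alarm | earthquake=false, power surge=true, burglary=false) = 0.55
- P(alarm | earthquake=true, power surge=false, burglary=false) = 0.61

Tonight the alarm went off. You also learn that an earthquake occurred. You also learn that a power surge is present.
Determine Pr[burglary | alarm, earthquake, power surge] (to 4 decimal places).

Weight on burglary=true, given the evidence: 0.9·0.29 = 0.261000
Normalizer over all consistent configurations: 0.82·0.71 + 0.9·0.29 = 0.843200
P(burglary | alarm, earthquake, power surge) = 0.261000/0.843200 ≈ 0.3095

Pr[burglary | alarm, earthquake, power surge] ≈ 0.3095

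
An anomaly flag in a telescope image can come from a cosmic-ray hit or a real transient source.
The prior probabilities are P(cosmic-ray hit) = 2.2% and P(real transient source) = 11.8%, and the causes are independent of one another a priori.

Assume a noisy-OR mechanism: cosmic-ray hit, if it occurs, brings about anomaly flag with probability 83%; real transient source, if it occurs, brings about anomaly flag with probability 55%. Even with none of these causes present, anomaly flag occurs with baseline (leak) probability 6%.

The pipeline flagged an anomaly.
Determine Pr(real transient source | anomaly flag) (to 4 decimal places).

Pr(real transient source | anomaly flag) ≈ 0.5034

Under noisy-OR, P(anomaly flag | causes) = 1 − (1−0.06)·∏(1−qᵢ) over the active causes.
P(anomaly flag) = 0.06*0.978*0.882 + 0.577*0.978*0.118 + 0.8402*0.022*0.882 + 0.92809*0.022*0.118 = 0.051756 + 0.066588 + 0.016303 + 0.002409 = 0.137056
Restricting to configurations with real transient source present: 0.066588 + 0.002409 = 0.068997.
So P(real transient source | anomaly flag) = 0.068997/0.137056 ≈ 0.5034.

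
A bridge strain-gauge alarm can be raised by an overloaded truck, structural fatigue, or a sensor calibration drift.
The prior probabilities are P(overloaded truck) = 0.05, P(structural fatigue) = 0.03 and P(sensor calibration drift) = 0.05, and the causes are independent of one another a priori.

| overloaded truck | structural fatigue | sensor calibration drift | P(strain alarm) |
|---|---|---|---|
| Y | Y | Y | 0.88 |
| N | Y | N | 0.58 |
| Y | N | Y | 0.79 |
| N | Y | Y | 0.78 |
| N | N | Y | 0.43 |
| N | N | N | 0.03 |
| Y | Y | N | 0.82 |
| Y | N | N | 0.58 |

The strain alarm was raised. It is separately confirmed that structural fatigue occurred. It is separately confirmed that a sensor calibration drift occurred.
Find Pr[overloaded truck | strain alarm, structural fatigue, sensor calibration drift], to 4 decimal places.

P(strain alarm | structural fatigue, sensor calibration drift) = 0.78*0.95 + 0.88*0.05 = 0.741000 + 0.044000 = 0.785000
Restricting to configurations with overloaded truck present: 0.88*0.05 = 0.044000.
P(overloaded truck | strain alarm, structural fatigue, sensor calibration drift) = 0.044000 / 0.785000 ≈ 0.0561

Pr[overloaded truck | strain alarm, structural fatigue, sensor calibration drift] ≈ 0.0561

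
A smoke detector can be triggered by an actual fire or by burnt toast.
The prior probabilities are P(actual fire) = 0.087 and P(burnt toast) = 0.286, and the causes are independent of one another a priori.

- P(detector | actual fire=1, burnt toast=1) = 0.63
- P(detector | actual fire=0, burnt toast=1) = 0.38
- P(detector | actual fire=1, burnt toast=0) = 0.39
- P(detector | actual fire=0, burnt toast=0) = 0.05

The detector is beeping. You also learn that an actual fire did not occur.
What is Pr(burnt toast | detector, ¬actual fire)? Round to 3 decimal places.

Pr(burnt toast | detector, ¬actual fire) ≈ 0.753

Enumerate both values of burnt toast and weight by the priors:
  P(detector | ¬actual fire) = 0.05×0.714 + 0.38×0.286
        = 0.035700 + 0.108680 = 0.144380
Configurations with burnt toast contribute 0.108680, so
  P(burnt toast | detector, ¬actual fire) = 0.108680 / 0.144380 ≈ 0.753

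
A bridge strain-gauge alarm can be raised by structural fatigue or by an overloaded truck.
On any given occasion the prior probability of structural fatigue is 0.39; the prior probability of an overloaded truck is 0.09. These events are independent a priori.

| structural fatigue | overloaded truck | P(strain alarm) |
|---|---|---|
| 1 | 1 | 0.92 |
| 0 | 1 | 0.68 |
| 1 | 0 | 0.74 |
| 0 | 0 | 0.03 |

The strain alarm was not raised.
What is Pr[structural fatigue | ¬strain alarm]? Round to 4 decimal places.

Pr[structural fatigue | ¬strain alarm] ≈ 0.1460

Weight on structural fatigue=true, given the evidence: 0.092274 + 0.002808 = 0.095082
Normalizer over all consistent configurations: 0.97*0.61*0.91 + 0.32*0.61*0.09 + 0.26*0.39*0.91 + 0.08*0.39*0.09 = 0.651097
P(structural fatigue | ¬strain alarm) = 0.095082/0.651097 ≈ 0.1460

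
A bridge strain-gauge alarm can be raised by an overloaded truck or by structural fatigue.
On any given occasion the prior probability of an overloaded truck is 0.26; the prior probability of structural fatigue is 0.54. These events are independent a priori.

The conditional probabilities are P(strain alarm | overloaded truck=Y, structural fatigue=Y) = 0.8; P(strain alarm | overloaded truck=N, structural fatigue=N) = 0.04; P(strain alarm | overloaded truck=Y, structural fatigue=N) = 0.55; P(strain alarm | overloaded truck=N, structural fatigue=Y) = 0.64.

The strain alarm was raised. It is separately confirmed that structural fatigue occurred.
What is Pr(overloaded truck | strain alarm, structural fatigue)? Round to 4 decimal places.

P(strain alarm | structural fatigue) = 0.64*0.74 + 0.8*0.26 = 0.473600 + 0.208000 = 0.681600
Restricting to configurations with overloaded truck present: 0.8*0.26 = 0.208000.
P(overloaded truck | strain alarm, structural fatigue) = 0.208000 / 0.681600 ≈ 0.3052

Pr(overloaded truck | strain alarm, structural fatigue) ≈ 0.3052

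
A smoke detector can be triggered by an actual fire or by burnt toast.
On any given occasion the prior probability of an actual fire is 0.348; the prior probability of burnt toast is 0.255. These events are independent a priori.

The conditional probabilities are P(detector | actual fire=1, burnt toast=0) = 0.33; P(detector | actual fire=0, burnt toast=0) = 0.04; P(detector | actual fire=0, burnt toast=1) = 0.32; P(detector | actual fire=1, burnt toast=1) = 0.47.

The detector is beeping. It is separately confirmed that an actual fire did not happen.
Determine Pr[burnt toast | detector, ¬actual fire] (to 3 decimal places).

P(detector | ¬actual fire) = 0.04×0.745 + 0.32×0.255 = 0.029800 + 0.081600 = 0.111400
Of this, 0.081600 comes from 0.32×0.255 (the burnt toast=true cases).
P(burnt toast | detector, ¬actual fire) = 0.081600 / 0.111400 ≈ 0.732

Pr[burnt toast | detector, ¬actual fire] ≈ 0.732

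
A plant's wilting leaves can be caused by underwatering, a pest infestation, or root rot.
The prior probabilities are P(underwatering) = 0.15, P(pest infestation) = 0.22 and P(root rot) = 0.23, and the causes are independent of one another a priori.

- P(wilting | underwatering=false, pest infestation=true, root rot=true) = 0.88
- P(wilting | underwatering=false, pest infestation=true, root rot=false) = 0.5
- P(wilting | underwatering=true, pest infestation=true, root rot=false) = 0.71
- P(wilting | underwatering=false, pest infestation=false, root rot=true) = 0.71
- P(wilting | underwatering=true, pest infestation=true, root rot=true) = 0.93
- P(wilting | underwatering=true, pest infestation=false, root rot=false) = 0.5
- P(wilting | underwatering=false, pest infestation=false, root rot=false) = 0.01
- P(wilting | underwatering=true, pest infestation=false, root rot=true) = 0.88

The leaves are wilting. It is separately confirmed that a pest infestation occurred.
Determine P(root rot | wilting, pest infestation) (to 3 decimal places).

Enumerate the 4 (underwatering, root rot) configurations and weight by the priors:
  P(wilting | pest infestation) = 0.5×0.85×0.77 + 0.88×0.85×0.23 + 0.71×0.15×0.77 + 0.93×0.15×0.23
        = 0.327250 + 0.172040 + 0.082005 + 0.032085 = 0.613380
Configurations with root rot contribute 0.204125, so
  P(root rot | wilting, pest infestation) = 0.204125 / 0.613380 ≈ 0.333

P(root rot | wilting, pest infestation) ≈ 0.333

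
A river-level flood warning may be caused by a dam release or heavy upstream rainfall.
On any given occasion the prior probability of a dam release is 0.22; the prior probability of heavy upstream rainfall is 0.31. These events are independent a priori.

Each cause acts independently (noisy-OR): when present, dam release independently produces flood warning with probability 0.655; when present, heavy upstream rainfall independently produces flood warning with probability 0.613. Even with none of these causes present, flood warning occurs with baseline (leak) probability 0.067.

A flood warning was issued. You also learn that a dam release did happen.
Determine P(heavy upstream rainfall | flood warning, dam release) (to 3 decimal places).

Under noisy-OR, P(flood warning | causes) = 1 − (1−0.067)·∏(1−qᵢ) over the active causes.
P(flood warning | dam release) = 0.678115·0.69 + 0.875431·0.31 = 0.467899 + 0.271384 = 0.739283
Restricting to configurations with heavy upstream rainfall present: 0.875431·0.31 = 0.271384.
So P(heavy upstream rainfall | flood warning, dam release) = 0.271384/0.739283 ≈ 0.367.

P(heavy upstream rainfall | flood warning, dam release) ≈ 0.367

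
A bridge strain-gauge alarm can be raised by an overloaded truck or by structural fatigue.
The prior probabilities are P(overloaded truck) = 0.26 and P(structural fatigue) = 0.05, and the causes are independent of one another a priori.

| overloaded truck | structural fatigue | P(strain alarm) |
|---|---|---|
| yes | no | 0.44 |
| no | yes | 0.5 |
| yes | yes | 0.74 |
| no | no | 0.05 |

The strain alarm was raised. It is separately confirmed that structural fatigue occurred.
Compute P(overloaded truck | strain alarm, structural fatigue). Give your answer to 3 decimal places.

P(overloaded truck | strain alarm, structural fatigue) ≈ 0.342

P(strain alarm | structural fatigue) = 0.5*0.74 + 0.74*0.26 = 0.370000 + 0.192400 = 0.562400
Of this, 0.192400 comes from 0.74*0.26 (the overloaded truck=true cases).
Hence the posterior is 0.192400/0.562400 ≈ 0.342.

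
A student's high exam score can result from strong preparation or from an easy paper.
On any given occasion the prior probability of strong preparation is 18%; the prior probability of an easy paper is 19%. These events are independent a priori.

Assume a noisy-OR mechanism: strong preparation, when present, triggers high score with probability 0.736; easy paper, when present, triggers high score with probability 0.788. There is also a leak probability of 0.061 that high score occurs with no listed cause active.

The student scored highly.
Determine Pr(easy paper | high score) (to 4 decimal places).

Under noisy-OR, P(high score | causes) = 1 − (1−0.061)·∏(1−qᵢ) over the active causes.
Weight on easy paper=true, given the evidence: 0.124785 + 0.032403 = 0.157188
Denominator P(high score): 0.061×0.82×0.81 + 0.800932×0.82×0.19 + 0.752104×0.18×0.81 + 0.947446×0.18×0.19 = 0.307361
Posterior = 0.157188 / 0.307361 ≈ 0.5114

Pr(easy paper | high score) ≈ 0.5114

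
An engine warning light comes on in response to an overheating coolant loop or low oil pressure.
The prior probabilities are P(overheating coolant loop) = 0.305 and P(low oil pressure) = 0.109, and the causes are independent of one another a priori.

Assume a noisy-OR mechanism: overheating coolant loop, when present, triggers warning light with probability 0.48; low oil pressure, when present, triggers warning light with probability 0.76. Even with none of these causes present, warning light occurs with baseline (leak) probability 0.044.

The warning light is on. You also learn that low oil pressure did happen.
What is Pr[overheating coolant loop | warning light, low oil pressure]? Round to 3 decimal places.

Under noisy-OR, P(warning light | causes) = 1 − (1−0.044)·∏(1−qᵢ) over the active causes.
Weight on overheating coolant loop=true, given the evidence: 0.880691·0.305 = 0.268611
Denominator P(warning light | low oil pressure): 0.77056·0.695 + 0.880691·0.305 = 0.804150
P(overheating coolant loop | warning light, low oil pressure) = 0.268611/0.804150 ≈ 0.334

Pr[overheating coolant loop | warning light, low oil pressure] ≈ 0.334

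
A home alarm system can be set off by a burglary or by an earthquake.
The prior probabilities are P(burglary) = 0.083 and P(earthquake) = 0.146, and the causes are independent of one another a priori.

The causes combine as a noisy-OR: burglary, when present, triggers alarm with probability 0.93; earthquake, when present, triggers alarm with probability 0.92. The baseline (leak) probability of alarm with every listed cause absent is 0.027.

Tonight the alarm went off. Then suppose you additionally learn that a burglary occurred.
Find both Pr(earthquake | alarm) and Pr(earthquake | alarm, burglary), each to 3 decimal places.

Under noisy-OR, P(alarm | causes) = 1 − (1−0.027)·∏(1−qᵢ) over the active causes.
Numerator (weight on configurations with earthquake): 0.123461 + 0.012052 = 0.135513
Normalizer over all consistent configurations: 0.027*0.917*0.854 + 0.92216*0.917*0.146 + 0.93189*0.083*0.854 + 0.994551*0.083*0.146 = 0.222711
P(earthquake | alarm) = 0.135513/0.222711 ≈ 0.608

Now also conditioning on burglary=true:
Sum P(alarm|·) weighted by the priors over both values of earthquake:
  P(alarm | burglary) = 0.93189·0.854 + 0.994551·0.146
        = 0.795834 + 0.145204 = 0.941038
The terms with earthquake present sum to 0.145204, so
  P(earthquake | alarm, burglary) = 0.145204 / 0.941038 ≈ 0.154
Conditioning on burglary lowers the posterior on earthquake: the classic explaining-away effect in a common-effect structure.

Pr(earthquake | alarm) ≈ 0.608; Pr(earthquake | alarm, burglary) ≈ 0.154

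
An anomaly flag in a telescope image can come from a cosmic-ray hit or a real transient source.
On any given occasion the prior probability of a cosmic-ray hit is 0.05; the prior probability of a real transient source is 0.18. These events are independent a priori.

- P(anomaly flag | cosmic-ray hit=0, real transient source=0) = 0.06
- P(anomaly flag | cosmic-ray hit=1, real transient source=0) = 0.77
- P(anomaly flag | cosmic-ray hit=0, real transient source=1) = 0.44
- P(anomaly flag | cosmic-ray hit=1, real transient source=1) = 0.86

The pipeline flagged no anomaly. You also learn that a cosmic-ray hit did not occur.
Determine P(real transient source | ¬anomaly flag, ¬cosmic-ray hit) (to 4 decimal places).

Numerator (weight on configurations with real transient source): 0.56·0.18 = 0.100800
Normalizer over all consistent configurations: 0.94·0.82 + 0.56·0.18 = 0.871600
Posterior = 0.100800 / 0.871600 ≈ 0.1156

P(real transient source | ¬anomaly flag, ¬cosmic-ray hit) ≈ 0.1156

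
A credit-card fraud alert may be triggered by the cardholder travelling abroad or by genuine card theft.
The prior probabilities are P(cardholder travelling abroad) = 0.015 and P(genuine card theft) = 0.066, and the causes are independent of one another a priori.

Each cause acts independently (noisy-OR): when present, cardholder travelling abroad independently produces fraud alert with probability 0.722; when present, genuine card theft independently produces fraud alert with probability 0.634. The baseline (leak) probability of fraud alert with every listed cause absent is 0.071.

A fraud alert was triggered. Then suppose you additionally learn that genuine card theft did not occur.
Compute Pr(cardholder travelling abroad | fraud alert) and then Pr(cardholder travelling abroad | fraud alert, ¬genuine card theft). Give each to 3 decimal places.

Pr(cardholder travelling abroad | fraud alert) ≈ 0.094; Pr(cardholder travelling abroad | fraud alert, ¬genuine card theft) ≈ 0.137

Under noisy-OR, P(fraud alert | causes) = 1 − (1−0.071)·∏(1−qᵢ) over the active causes.
By total probability over the 4 (cardholder travelling abroad, genuine card theft) configurations:
  P(fraud alert) = 0.071*0.985*0.934 + 0.659986*0.985*0.066 + 0.741738*0.015*0.934 + 0.905476*0.015*0.066
        = 0.065319 + 0.042906 + 0.010392 + 0.000896 = 0.119513
Keeping only the cardholder travelling abroad-present terms gives 0.011288, so
  P(cardholder travelling abroad | fraud alert) = 0.011288 / 0.119513 ≈ 0.094

Now condition on the additional information:
Weight on cardholder travelling abroad=true, given the evidence: 0.741738*0.015 = 0.011126
Denominator P(fraud alert | ¬genuine card theft): 0.071*0.985 + 0.741738*0.015 = 0.081061
P(cardholder travelling abroad | fraud alert, ¬genuine card theft) = 0.011126/0.081061 ≈ 0.137
Ruling out genuine card theft raises the posterior on cardholder travelling abroad — the flip side of explaining away.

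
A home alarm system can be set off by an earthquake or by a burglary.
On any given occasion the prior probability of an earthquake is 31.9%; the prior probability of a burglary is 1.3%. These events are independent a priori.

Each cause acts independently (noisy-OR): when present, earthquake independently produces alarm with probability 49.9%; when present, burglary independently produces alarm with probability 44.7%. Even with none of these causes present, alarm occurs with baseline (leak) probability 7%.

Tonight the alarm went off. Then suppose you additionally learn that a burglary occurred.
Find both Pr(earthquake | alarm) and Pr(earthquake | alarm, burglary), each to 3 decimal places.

Under noisy-OR, P(alarm | causes) = 1 − (1−0.07)·∏(1−qᵢ) over the active causes.
Numerator (weight on configurations with earthquake): 0.168154 + 0.003078 = 0.171232
The normalizing constant is 0.07·0.681·0.987 + 0.48571·0.681·0.013 + 0.53407·0.319·0.987 + 0.742341·0.319·0.013 = 0.222582
P(earthquake | alarm) = 0.171232/0.222582 ≈ 0.769

Now also conditioning on burglary=true:
Numerator (weight on configurations with earthquake): 0.742341·0.319 = 0.236807
The normalizing constant is 0.48571·0.681 + 0.742341·0.319 = 0.567576
P(earthquake | alarm, burglary) = 0.236807/0.567576 ≈ 0.417

Pr(earthquake | alarm) ≈ 0.769; Pr(earthquake | alarm, burglary) ≈ 0.417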